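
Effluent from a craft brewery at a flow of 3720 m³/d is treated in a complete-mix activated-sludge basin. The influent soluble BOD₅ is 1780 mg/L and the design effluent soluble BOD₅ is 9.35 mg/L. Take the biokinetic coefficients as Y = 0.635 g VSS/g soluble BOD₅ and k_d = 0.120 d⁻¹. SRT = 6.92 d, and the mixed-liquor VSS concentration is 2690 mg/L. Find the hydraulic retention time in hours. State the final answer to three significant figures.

τ ≈ 37.9 h

Steady-state biomass mass balance: V·X·(1 + k_d·θ_c) = Y·Q·(S₀ − S)·θ_c, so V = 0.635 × 3720 × (1780 − 9.35) × 6.92 / [2690 × (1 + 0.120 × 6.92)] = 2.89×10^7 / 4924 = 5878 m³.
Hydraulic retention time τ = V/Q = 5878 / 3720 = 1.580 d = 37.92 h.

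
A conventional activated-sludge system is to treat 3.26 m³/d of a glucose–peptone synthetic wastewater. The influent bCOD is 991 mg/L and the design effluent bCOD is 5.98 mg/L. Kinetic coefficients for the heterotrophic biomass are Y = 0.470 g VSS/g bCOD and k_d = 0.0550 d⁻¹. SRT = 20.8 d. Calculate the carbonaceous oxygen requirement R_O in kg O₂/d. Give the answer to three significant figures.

The observed yield is Y_obs = Y/(1 + k_d·θ_c) = 0.470 / (1 + 0.0550 × 20.8) = 0.470 / 2.144 = 0.2192 g VSS per g bCOD removed.
Mass of bCOD removed per day: Q(S₀ − S) = 3.26 × 985.0 g/m³ = 3.211 kg/d.
Net sludge production P_X = 0.2192 × 3.211 = 0.7039 kg VSS/d.
Carbonaceous O₂ demand = substrate oxidised − cell-mass equivalent = 3.211 − 1.42 × 0.7039 = 2.212 kg O₂/d.

R_O ≈ 2.21 kg O₂/d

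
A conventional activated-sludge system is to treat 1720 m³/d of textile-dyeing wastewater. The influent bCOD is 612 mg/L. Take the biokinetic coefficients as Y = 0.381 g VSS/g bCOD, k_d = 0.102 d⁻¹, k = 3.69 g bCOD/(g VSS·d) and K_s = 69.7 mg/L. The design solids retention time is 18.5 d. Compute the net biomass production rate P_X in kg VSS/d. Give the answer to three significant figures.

For a completely mixed reactor with recycle the Lawrence–McCarty relation gives S = K_s·(1 + k_d·θ_c) / [θ_c·(Y·k − k_d) − 1] = 69.7 × (1 + 0.102 × 18.5) / [18.5 × (0.381 × 3.69 − 0.102) − 1] = 201.2 / 23.12 = 8.703 mg/L.
The observed yield is Y_obs = Y/(1 + k_d·θ_c) = 0.381 / (1 + 0.102 × 18.5) = 0.381 / 2.887 = 0.1320 g VSS per g bCOD removed.
Q·(S₀ − S) = 1720 × (612 − 8.70) × 10⁻³ = 1038 kg/d removed.
Biomass produced: P_X = Y_obs·Q·ΔS = 0.1320 × 1038 ≈ 136.9 kg VSS/d.

P_X ≈ 137 kg VSS/d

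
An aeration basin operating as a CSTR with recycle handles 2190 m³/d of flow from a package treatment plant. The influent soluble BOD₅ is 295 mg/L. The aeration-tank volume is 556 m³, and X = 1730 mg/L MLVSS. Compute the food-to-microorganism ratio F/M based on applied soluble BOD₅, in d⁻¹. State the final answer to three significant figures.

F/M ≈ 0.672 d⁻¹

Food-to-microorganism ratio F/M = Q S₀ / (V X) = 2190 × 295 / (556.0 × 1730) = 0.6717 d⁻¹.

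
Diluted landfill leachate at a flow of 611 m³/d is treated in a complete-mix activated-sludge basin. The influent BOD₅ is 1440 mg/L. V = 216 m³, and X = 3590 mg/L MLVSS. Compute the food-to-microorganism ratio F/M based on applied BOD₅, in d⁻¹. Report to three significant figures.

Food-to-microorganism ratio F/M = Q S₀ / (V X) = 611 × 1440 / (216.0 × 3590) = 1.135 d⁻¹.

F/M ≈ 1.13 d⁻¹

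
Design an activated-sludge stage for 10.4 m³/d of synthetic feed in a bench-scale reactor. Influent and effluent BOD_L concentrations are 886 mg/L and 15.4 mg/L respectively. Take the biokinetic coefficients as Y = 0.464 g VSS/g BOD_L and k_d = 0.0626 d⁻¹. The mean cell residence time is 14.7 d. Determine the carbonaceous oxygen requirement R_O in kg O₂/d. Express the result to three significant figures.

Correct the yield for decay: Y_obs = Y/(1 + k_d θ_c) = 0.464 / (1 + 0.0626 × 14.7) = 0.464 / 1.920 = 0.2416.
Substrate removed = Q·(S₀ − S) = 10.4 m³/d × (886 − 15.4) g/m³ = 9.05×10^3 g/d = 9.054 kg/d.
Net sludge production P_X = 0.2416 × 9.054 = 2.188 kg VSS/d.
R_O = Q·(S₀ − S) − 1.42·P_X = 9.054 − 1.42 × 2.188 = 5.947 kg O₂/d.

R_O ≈ 5.95 kg O₂/d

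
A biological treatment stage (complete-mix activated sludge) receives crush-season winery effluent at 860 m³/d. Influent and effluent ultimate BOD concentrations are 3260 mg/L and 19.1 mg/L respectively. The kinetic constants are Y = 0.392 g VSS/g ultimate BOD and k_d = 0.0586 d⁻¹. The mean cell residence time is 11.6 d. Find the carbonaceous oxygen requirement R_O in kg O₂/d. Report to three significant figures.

Correct the yield for decay: Y_obs = Y/(1 + k_d θ_c) = 0.392 / (1 + 0.0586 × 11.6) = 0.392 / 1.680 = 0.2334.
Mass of ultimate BOD removed per day: Q(S₀ − S) = 860 × 3241 g/m³ = 2787 kg/d.
P_X = Y_obs·Q·(S₀ − S) = 0.2334 × 2787 = 650.4 kg VSS/d.
R_O = Q·(S₀ − S) − 1.42·P_X = 2787 − 1.42 × 650.4 = 1864 kg O₂/d.

R_O ≈ 1860 kg O₂/d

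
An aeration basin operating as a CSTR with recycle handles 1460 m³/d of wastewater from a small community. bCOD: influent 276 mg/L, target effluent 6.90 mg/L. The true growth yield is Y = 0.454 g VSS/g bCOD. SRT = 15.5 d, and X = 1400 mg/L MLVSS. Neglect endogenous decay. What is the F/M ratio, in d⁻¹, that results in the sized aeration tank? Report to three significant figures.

F/M ≈ 0.146 d⁻¹

V·X = Y·Q·ΔS·θ_c gives V = 0.454 × 1460 × (276 − 6.90) × 15.5 / 1400 = 1975 m³.
F/M = applied load / biomass = Q·S₀/(V·X) = 1460 × 276 / (1975 × 1400) = 0.1457 d⁻¹.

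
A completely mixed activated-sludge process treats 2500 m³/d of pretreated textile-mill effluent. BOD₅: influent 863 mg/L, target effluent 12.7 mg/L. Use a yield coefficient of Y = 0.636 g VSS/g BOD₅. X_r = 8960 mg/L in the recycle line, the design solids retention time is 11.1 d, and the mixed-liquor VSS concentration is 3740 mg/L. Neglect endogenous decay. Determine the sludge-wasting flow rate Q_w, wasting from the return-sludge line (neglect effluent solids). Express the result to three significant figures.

Q_w ≈ 151 m³/d

V·X = Y·Q·ΔS·θ_c gives V = 0.636 × 2500 × (863 − 12.7) × 11.1 / 3740 = 4013 m³.
Wasting from the return line (neglecting effluent solids): Q_w = V·X / (θ_c·X_r) = 4013 × 3740 / (11.1 × 8960) = 150.9 m³/d.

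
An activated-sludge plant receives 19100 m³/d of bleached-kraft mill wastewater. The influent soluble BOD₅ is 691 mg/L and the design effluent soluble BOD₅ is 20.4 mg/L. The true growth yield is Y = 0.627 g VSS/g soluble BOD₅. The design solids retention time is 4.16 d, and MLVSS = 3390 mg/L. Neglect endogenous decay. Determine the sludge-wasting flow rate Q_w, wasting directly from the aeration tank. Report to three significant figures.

Q_w ≈ 2370 m³/d

Biomass mass balance (decay neglected): V·X = Y·Q·(S₀ − S)·θ_c, so V = 0.627 × 19100 × (691 − 20.4) × 4.16 / 3390 = 9855 m³.
For wasting at MLVSS concentration, Q_w = V/θ_c = 9855/4.16 = 2369 m³/d.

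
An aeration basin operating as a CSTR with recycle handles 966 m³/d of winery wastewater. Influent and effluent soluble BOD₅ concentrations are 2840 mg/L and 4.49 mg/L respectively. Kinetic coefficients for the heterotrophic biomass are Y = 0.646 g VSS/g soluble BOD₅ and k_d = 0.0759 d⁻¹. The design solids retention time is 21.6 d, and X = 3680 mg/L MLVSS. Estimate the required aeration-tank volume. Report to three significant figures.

V ≈ 3930 m³

Rearranging the biomass balance for a CMAS with decay, V = Y·Q·ΔS·θ_c / [X·(1+k_d θ_c)] = 0.646 × 966 × (2840 − 4.49) × 21.6 / [3680 × (1 + 0.0759 × 21.6)] = 3.82×10^7 / 9713 = 3935 m³.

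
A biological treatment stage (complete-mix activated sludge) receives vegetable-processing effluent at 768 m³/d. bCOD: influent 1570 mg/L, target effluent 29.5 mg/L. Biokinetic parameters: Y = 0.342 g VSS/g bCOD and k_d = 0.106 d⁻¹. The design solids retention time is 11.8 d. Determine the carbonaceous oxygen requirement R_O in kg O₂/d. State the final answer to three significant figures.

The observed yield is Y_obs = Y/(1 + k_d·θ_c) = 0.342 / (1 + 0.106 × 11.8) = 0.342 / 2.251 = 0.1519 g VSS per g bCOD removed.
Mass of bCOD removed per day: Q(S₀ − S) = 768 × 1540 g/m³ = 1183 kg/d.
Biomass synthesised: P_X = Y_obs × 1183 = 179.8 kg VSS/d.
R_O = Q·ΔS − 1.42 P_X = 1183 − 255.3 = 927.8 kg O₂/d.

R_O ≈ 928 kg O₂/d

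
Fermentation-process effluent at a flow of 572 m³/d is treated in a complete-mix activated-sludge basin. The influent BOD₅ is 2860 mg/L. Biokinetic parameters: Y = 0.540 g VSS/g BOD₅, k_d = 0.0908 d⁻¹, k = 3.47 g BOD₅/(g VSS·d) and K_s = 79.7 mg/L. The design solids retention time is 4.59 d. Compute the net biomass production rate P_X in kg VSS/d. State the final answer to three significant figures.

From the Monod/SRT balance for a CMAS, S = K_s·(1+k_d θ_c)/[θ_c·(Y k − k_d) − 1] = 79.7 × (1 + 0.0908 × 4.59) / [4.59 × (0.540 × 3.47 − 0.0908) − 1] = 112.9 / 7.184 = 15.72 mg/L.
Observed yield with endogenous decay: Y_obs = Y / (1 + k_d·θ_c) = 0.540 / (1 + 0.0908 × 4.59) = 0.540 / 1.417 = 0.3811 g VSS/g BOD₅.
Substrate removed = Q·(S₀ − S) = 572 m³/d × (2860 − 15.7) g/m³ = 1.63×10^6 g/d = 1627 kg/d.
Biomass produced: P_X = Y_obs·Q·ΔS = 0.3811 × 1627 ≈ 620.1 kg VSS/d.

P_X ≈ 620 kg VSS/d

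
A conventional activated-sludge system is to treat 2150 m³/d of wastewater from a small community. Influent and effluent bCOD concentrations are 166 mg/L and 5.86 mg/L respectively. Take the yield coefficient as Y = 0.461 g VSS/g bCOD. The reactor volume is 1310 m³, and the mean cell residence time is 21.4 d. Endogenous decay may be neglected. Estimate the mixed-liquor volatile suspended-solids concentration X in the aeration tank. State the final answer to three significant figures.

X = Y·Q·ΔS·θ_c / V = 0.461 × 2150 × (166 − 5.86) × 21.4 / 1310 = 2593 mg/L.

X ≈ 2590 mg/L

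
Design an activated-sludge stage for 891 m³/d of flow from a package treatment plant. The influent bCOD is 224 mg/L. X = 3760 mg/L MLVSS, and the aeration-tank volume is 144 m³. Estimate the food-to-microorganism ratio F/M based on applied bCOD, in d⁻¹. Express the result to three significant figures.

F/M ≈ 0.369 d⁻¹

F/M = Q·S₀ / (V·X) = 891 × 224 / (144.0 × 3760) = 0.3686 g bCOD·(g VSS·d)⁻¹.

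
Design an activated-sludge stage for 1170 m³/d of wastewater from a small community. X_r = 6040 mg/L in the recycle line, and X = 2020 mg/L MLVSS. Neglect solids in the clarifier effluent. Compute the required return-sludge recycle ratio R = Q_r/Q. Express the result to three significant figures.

Mass balance around the secondary clarifier (neglecting effluent solids): R = X / (X_r − X) = 2020 / (6040 − 2020) = 0.5025.

R ≈ 0.502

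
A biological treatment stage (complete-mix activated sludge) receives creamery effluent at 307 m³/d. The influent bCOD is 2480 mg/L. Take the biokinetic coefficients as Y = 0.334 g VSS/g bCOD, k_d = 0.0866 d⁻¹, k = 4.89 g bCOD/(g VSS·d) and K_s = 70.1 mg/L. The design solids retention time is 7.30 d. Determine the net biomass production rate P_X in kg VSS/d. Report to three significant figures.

Effluent substrate depends only on kinetics and SRT: S = K_s(1 + k_d θ_c) / [θ_c(Yk − k_d) − 1] = 70.1 × (1 + 0.0866 × 7.30) / [7.30 × (0.334 × 4.89 − 0.0866) − 1] = 114.4 / 10.29 = 11.12 mg/L.
The observed yield is Y_obs = Y/(1 + k_d·θ_c) = 0.334 / (1 + 0.0866 × 7.30) = 0.334 / 1.632 = 0.2046 g VSS per g bCOD removed.
ΔS = 2480 − 11.1 = 2469 mg/L, so the substrate removal rate is 307 × 2469/1000 = 758.0 kg bCOD/d.
Net biomass production P_X = Y_obs × Q·(S₀ − S) = 0.2046 × 758.0 = 155.1 kg VSS/d.

P_X ≈ 155 kg VSS/d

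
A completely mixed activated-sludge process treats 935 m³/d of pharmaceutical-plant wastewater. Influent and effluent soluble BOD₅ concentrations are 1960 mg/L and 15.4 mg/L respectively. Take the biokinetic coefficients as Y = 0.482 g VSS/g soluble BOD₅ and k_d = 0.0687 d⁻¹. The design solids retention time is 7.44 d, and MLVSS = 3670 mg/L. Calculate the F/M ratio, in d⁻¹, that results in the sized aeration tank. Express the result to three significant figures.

F/M ≈ 0.425 d⁻¹

Rearranging the biomass balance for a CMAS with decay, V = Y·Q·ΔS·θ_c / [X·(1+k_d θ_c)] = 0.482 × 935 × (1960 − 15.4) × 7.44 / [3670 × (1 + 0.0687 × 7.44)] = 6.52×10^6 / 5546 = 1176 m³.
Food-to-microorganism ratio F/M = Q S₀ / (V X) = 935 × 1960 / (1176 × 3670) = 0.4247 d⁻¹.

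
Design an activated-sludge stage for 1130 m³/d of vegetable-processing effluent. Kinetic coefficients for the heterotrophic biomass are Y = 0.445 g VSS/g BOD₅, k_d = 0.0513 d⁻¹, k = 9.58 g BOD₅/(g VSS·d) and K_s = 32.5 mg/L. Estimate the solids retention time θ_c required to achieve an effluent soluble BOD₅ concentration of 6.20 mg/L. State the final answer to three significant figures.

From 1/θ_c = Y·k·S/(K_s + S) − k_d: Y·k·S/(K_s+S) = 0.445 × 9.58 × 6.20 / (32.5 + 6.20) = 0.6830 d⁻¹.
Then 1/θ_c = μ − k_d = 0.6830 − 0.0513 = 0.6317 d⁻¹, giving θ_c = 1.583 d.

θ_c ≈ 1.58 d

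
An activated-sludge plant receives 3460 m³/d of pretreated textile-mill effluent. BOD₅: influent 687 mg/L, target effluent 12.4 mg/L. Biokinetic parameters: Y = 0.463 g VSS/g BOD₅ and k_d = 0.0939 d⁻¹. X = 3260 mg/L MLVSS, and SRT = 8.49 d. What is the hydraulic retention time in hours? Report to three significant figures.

Rearranging the biomass balance for a CMAS with decay, V = Y·Q·ΔS·θ_c / [X·(1+k_d θ_c)] = 0.463 × 3460 × (687 − 12.4) × 8.49 / [3260 × (1 + 0.0939 × 8.49)] = 9.18×10^6 / 5859 = 1566 m³.
τ = V/Q = 1566/3460 = 0.4526 d, or 10.86 h.

τ ≈ 10.9 h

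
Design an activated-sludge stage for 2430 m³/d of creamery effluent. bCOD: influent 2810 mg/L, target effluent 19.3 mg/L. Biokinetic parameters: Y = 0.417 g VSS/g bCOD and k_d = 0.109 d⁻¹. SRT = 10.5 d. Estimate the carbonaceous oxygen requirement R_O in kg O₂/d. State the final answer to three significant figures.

R_O ≈ 4910 kg O₂/d

Correct the yield for decay: Y_obs = Y/(1 + k_d θ_c) = 0.417 / (1 + 0.109 × 10.5) = 0.417 / 2.144 = 0.1945.
Substrate removed = Q·(S₀ − S) = 2430 m³/d × (2810 − 19.3) g/m³ = 6.78×10^6 g/d = 6781 kg/d.
Net sludge production P_X = 0.1945 × 6781 = 1319 kg VSS/d.
Carbonaceous O₂ demand = substrate oxidised − cell-mass equivalent = 6781 − 1.42 × 1319 = 4909 kg O₂/d.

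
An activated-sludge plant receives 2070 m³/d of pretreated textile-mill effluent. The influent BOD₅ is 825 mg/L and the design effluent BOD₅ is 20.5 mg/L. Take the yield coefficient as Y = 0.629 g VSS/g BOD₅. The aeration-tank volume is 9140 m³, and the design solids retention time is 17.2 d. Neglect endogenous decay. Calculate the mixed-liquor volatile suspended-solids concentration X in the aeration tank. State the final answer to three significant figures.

X ≈ 1970 mg/L

X = Y·Q·ΔS·θ_c / V = 0.629 × 2070 × (825 − 20.5) × 17.2 / 9140 = 1971 mg/L.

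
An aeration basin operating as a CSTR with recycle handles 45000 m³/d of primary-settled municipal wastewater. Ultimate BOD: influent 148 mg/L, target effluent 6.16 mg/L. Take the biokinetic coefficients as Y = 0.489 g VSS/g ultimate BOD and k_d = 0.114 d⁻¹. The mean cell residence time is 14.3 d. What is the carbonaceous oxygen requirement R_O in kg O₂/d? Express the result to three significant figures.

The observed yield is Y_obs = Y/(1 + k_d·θ_c) = 0.489 / (1 + 0.114 × 14.3) = 0.489 / 2.630 = 0.1859 g VSS per g ultimate BOD removed.
Q·(S₀ − S) = 45000 × (148 − 6.16) × 10⁻³ = 6383 kg/d removed.
Net sludge production P_X = 0.1859 × 6383 = 1187 kg VSS/d.
R_O = Q·ΔS − 1.42 P_X = 6383 − 1685 = 4698 kg O₂/d.

R_O ≈ 4700 kg O₂/d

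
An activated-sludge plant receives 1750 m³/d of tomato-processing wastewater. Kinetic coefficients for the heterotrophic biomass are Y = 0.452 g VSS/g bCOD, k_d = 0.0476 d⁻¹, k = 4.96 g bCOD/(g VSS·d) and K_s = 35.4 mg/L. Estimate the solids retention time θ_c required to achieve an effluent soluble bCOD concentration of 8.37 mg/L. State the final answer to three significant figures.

From 1/θ_c = Y·k·S/(K_s + S) − k_d: Y·k·S/(K_s+S) = 0.452 × 4.96 × 8.37 / (35.4 + 8.37) = 0.4287 d⁻¹.
θ_c = 1/(μ − k_d) = 1/(0.4287 − 0.0476) = 1/0.3811 = 2.624 d.

θ_c ≈ 2.62 d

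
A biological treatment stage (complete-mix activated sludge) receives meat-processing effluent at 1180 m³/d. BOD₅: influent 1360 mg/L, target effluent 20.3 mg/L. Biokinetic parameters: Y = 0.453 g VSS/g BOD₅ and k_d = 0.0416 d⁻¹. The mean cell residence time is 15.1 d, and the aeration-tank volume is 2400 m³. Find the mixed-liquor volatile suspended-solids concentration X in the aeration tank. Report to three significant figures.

X ≈ 2770 mg/L

Solving the biomass balance for X: X = Y Q (S₀−S) θ_c / [V (1+k_d θ_c)] = 0.453 × 1180 × (1360 − 20.3) × 15.1 / [2400 × (1 + 0.0416 × 15.1)] = 2767 mg/L.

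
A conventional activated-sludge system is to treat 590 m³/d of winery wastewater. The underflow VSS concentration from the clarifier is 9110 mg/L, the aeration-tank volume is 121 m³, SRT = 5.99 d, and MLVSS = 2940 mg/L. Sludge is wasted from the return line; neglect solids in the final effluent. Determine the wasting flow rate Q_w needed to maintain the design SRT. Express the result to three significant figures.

Q_w ≈ 6.52 m³/d

θ_c = V·X/(Q_w·X_r) when wasting from the recycle, so Q_w = V·X/(θ_c·X_r) = 121.0 × 2940 / (5.99 × 9110) = 6.519 m³/d.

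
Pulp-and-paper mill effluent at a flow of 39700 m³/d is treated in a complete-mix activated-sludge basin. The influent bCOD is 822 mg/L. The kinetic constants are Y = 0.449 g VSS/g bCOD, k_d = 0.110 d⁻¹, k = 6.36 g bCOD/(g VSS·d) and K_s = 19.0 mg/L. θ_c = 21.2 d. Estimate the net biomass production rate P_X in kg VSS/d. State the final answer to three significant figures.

For a completely mixed reactor with recycle the Lawrence–McCarty relation gives S = K_s·(1 + k_d·θ_c) / [θ_c·(Y·k − k_d) − 1] = 19.0 × (1 + 0.110 × 21.2) / [21.2 × (0.449 × 6.36 − 0.110) − 1] = 63.31 / 57.21 = 1.107 mg/L.
The observed yield is Y_obs = Y/(1 + k_d·θ_c) = 0.449 / (1 + 0.110 × 21.2) = 0.449 / 3.332 = 0.1348 g VSS per g bCOD removed.
Substrate removed = Q·(S₀ − S) = 39700 m³/d × (822 − 1.11) g/m³ = 3.26×10^7 g/d = 32589 kg/d.
Biomass produced: P_X = Y_obs·Q·ΔS = 0.1348 × 32589 ≈ 4392 kg VSS/d.

P_X ≈ 4390 kg VSS/d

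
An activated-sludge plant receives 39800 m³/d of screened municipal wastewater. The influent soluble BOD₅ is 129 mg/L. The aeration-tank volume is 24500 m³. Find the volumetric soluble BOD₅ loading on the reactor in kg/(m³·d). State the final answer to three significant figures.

L_v = Q S₀ / V = 39800 × 129 × 10⁻³ / 24500 = 0.2096 kg/(m³·d).

L_v ≈ 0.210 kg soluble BOD₅/(m³·d)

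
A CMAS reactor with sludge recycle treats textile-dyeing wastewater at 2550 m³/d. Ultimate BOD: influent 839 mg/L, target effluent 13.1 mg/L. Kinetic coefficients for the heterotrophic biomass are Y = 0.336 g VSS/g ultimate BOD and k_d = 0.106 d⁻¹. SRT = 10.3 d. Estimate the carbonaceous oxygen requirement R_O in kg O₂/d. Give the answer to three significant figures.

Correct the yield for decay: Y_obs = Y/(1 + k_d θ_c) = 0.336 / (1 + 0.106 × 10.3) = 0.336 / 2.092 = 0.1606.
Mass of ultimate BOD removed per day: Q(S₀ − S) = 2550 × 825.9 g/m³ = 2106 kg/d.
P_X = Y_obs·Q·(S₀ − S) = 0.1606 × 2106 = 338.3 kg VSS/d.
R_O = Q·(S₀ − S) − 1.42·P_X = 2106 − 1.42 × 338.3 = 1626 kg O₂/d.

R_O ≈ 1630 kg O₂/d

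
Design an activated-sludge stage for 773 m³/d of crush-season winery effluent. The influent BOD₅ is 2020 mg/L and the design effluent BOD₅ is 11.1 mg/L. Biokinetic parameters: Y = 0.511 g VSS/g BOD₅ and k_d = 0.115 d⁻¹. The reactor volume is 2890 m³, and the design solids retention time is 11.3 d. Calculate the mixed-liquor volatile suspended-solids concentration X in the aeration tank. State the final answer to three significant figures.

From V·X·(1 + k_d·θ_c) = Y·Q·(S₀ − S)·θ_c: X = 0.511 × 773 × (2020 − 11.1) × 11.3 / [2890 × (1 + 0.115 × 11.3)] = 1349 mg/L.

X ≈ 1350 mg/L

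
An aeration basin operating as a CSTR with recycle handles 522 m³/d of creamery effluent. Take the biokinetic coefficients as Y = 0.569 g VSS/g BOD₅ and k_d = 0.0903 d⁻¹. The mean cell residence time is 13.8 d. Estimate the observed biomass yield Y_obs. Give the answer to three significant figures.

The observed yield is Y_obs = Y/(1 + k_d·θ_c) = 0.569 / (1 + 0.0903 × 13.8) = 0.569 / 2.246 = 0.2533 g VSS per g BOD₅ removed.

Y_obs ≈ 0.253 g VSS/g BOD₅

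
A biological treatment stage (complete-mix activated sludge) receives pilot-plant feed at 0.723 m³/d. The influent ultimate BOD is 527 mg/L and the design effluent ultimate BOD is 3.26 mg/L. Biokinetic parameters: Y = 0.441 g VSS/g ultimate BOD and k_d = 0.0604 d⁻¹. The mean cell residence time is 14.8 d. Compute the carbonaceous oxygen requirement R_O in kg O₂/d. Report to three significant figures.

R_O ≈ 0.253 kg O₂/d

Y_obs = Y / (1 + k_d θ_c) = 0.441 / (1 + 0.0604 × 14.8) = 0.441 / 1.894 = 0.2329.
Mass of ultimate BOD removed per day: Q(S₀ − S) = 0.723 × 523.7 g/m³ = 0.3787 kg/d.
P_X = Y_obs·Q·(S₀ − S) = 0.2329 × 0.3787 = 0.08817 kg VSS/d.
R_O = Q·ΔS − 1.42 P_X = 0.3787 − 0.1252 = 0.2535 kg O₂/d.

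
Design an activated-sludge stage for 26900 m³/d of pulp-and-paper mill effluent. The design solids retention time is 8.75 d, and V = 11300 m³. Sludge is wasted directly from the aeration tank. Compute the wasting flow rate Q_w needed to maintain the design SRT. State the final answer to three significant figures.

Q_w ≈ 1290 m³/d

For wasting at MLVSS concentration, Q_w = V/θ_c = 11300/8.75 = 1291 m³/d.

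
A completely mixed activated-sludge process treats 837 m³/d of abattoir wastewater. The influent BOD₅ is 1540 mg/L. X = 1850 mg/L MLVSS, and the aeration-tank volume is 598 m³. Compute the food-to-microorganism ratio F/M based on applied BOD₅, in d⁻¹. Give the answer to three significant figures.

F/M = Q·S₀ / (V·X) = 837 × 1540 / (598.0 × 1850) = 1.165 g BOD₅·(g VSS·d)⁻¹.

F/M ≈ 1.17 d⁻¹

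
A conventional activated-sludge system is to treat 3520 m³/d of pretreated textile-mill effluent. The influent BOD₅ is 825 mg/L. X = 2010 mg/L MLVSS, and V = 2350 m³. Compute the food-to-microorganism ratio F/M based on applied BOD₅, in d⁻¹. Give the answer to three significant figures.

F/M ≈ 0.615 d⁻¹

Food-to-microorganism ratio F/M = Q S₀ / (V X) = 3520 × 825 / (2350 × 2010) = 0.6148 d⁻¹.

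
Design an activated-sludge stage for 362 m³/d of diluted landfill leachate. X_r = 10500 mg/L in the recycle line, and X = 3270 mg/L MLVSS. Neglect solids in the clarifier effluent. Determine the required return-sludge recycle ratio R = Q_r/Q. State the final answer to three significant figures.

Solids balance on the clarifier gives (1+R)X = R·X_r, so R = X/(X_r − X) = 3270 / (10500 − 3270) = 0.4523.

R ≈ 0.452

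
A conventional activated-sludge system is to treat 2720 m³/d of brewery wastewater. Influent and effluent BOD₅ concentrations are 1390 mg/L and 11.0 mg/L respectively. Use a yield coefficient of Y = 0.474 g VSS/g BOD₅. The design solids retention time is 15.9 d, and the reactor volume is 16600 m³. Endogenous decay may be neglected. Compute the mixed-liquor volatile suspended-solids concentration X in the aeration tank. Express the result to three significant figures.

X ≈ 1700 mg/L

Without decay, X = Y Q (S₀−S) θ_c / V = 0.474 × 2720 × (1390 − 11.0) × 15.9 / 16600 = 1703 mg/L.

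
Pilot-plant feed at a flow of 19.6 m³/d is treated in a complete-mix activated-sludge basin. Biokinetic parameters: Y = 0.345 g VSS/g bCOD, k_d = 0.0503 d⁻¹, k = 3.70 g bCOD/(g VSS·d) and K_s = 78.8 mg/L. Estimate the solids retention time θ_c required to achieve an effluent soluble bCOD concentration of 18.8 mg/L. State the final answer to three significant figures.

θ_c ≈ 5.11 d

Specific growth rate at S = 18.8 mg/L: μ = YkS/(K_s+S) = 0.345·3.70·18.8/(78.8+18.8) = 0.2459 d⁻¹.
1/θ_c = 0.2459 − 0.0503 = 0.1956 d⁻¹, so θ_c = 5.113 d.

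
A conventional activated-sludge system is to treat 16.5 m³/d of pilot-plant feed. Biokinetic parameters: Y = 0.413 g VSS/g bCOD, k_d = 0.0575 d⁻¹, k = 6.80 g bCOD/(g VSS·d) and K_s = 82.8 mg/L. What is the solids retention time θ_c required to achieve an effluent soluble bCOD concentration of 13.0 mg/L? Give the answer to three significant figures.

At the target effluent, Y k S/(K_s+S) = 0.413×6.80×13.0/95.80 = 0.3811 d⁻¹.
1/θ_c = 0.3811 − 0.0575 = 0.3236 d⁻¹, so θ_c = 3.090 d.

θ_c ≈ 3.09 d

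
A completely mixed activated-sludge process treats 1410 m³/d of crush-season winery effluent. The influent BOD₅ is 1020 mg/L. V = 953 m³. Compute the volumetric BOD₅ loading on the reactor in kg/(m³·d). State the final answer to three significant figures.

L_v ≈ 1.51 kg BOD₅/(m³·d)

Applied BOD₅ load per unit volume = Q·S₀/V = (1410 × 1020/1000)/953.0 = 1.509 kg BOD₅·m⁻³·d⁻¹.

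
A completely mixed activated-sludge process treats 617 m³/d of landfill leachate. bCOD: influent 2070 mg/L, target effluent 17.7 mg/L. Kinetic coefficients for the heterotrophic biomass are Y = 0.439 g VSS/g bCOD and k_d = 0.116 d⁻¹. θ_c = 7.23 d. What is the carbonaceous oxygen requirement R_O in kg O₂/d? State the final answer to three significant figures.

R_O ≈ 837 kg O₂/d

The observed yield is Y_obs = Y/(1 + k_d·θ_c) = 0.439 / (1 + 0.116 × 7.23) = 0.439 / 1.839 = 0.2388 g VSS per g bCOD removed.
Substrate removed = Q·(S₀ − S) = 617 m³/d × (2070 − 17.7) g/m³ = 1.27×10^6 g/d = 1266 kg/d.
Net sludge production P_X = 0.2388 × 1266 = 302.3 kg VSS/d.
R_O = Q·ΔS − 1.42 P_X = 1266 − 429.3 = 837.0 kg O₂/d.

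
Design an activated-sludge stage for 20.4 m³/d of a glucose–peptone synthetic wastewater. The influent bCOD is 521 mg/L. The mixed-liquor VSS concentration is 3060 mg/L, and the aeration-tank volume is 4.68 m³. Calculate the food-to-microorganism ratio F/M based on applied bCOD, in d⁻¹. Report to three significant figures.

F/M ≈ 0.742 d⁻¹

Food-to-microorganism ratio F/M = Q S₀ / (V X) = 20.4 × 521 / (4.680 × 3060) = 0.7422 d⁻¹.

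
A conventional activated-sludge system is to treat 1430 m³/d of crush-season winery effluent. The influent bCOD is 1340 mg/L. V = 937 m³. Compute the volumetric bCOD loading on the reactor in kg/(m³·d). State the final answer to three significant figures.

Volumetric loading L_v = Q·S₀ / V = 1430 × 1340 g/m³ / 937.0 m³ = 2045 g/(m³·d) = 2.045 kg bCOD/(m³·d).

L_v ≈ 2.05 kg bCOD/(m³·d)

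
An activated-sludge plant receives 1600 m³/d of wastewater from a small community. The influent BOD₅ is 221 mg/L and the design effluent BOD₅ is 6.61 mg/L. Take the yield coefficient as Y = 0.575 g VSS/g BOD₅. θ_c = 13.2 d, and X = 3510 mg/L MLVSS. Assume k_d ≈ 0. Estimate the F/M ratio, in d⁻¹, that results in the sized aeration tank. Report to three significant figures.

F/M ≈ 0.136 d⁻¹

With k_d = 0 the design equation reduces to V = Y Q (S₀−S) θ_c / X = 0.575 × 1600 × (221 − 6.61) × 13.2 / 3510 = 741.8 m³.
F/M = Q·S₀ / (V·X) = 1600 × 221 / (741.8 × 3510) = 0.1358 g BOD₅·(g VSS·d)⁻¹.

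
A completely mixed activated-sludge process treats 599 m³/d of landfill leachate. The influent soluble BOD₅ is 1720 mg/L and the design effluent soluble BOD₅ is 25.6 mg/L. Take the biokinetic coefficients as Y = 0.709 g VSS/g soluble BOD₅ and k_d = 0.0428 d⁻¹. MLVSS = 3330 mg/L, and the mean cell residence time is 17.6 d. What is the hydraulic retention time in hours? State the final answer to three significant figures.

τ ≈ 86.9 h

Rearranging the biomass balance for a CMAS with decay, V = Y·Q·ΔS·θ_c / [X·(1+k_d θ_c)] = 0.709 × 599 × (1720 − 25.6) × 17.6 / [3330 × (1 + 0.0428 × 17.6)] = 1.27×10^7 / 5838 = 2169 m³.
HRT = V/Q = 2169 m³ / 599 m³·d⁻¹ = 3.621 d × 24 = 86.91 h.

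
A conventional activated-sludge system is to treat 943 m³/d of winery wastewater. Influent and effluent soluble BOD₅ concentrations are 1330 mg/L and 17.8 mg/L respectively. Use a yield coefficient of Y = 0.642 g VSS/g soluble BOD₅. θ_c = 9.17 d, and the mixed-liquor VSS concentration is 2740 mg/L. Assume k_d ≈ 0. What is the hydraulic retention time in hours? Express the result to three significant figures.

τ ≈ 67.7 h

Biomass mass balance (decay neglected): V·X = Y·Q·(S₀ − S)·θ_c, so V = 0.642 × 943 × (1330 − 17.8) × 9.17 / 2740 = 2659 m³.
HRT = V/Q = 2659 m³ / 943 m³·d⁻¹ = 2.819 d × 24 = 67.67 h.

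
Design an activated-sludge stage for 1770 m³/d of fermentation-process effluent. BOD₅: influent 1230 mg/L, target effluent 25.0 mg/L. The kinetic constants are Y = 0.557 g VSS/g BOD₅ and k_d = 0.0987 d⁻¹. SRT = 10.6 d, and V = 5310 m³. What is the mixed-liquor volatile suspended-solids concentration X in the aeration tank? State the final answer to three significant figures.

From V·X·(1 + k_d·θ_c) = Y·Q·(S₀ − S)·θ_c: X = 0.557 × 1770 × (1230 − 25.0) × 10.6 / [5310 × (1 + 0.0987 × 10.6)] = 1159 mg/L.

X ≈ 1160 mg/L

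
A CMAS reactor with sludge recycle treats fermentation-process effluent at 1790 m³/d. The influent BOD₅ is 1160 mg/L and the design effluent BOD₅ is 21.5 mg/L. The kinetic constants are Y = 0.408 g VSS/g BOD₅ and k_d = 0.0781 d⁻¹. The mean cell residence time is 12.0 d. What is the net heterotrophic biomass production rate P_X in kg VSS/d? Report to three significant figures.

The observed yield is Y_obs = Y/(1 + k_d·θ_c) = 0.408 / (1 + 0.0781 × 12.0) = 0.408 / 1.937 = 0.2106 g VSS per g BOD₅ removed.
Substrate removed = Q·(S₀ − S) = 1790 m³/d × (1160 − 21.5) g/m³ = 2.04×10^6 g/d = 2038 kg/d.
So the net sludge growth is P_X = 0.2106 × 2038 = 429.2 kg VSS/d.

P_X ≈ 429 kg VSS/d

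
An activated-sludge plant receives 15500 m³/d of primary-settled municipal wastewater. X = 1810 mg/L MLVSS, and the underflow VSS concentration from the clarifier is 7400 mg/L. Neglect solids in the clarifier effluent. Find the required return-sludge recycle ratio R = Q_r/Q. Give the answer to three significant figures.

R ≈ 0.324

Mass balance around the secondary clarifier (neglecting effluent solids): R = X / (X_r − X) = 1810 / (7400 − 1810) = 0.3238.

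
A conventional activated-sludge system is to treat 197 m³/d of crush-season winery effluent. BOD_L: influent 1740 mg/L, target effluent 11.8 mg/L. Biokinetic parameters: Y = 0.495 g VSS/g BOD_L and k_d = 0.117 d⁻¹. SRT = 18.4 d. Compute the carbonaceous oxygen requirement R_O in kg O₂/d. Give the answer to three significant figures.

Correct the yield for decay: Y_obs = Y/(1 + k_d θ_c) = 0.495 / (1 + 0.117 × 18.4) = 0.495 / 3.153 = 0.1570.
ΔS = 1740 − 11.8 = 1728 mg/L, so the substrate removal rate is 197 × 1728/1000 = 340.5 kg BOD_L/d.
Biomass synthesised: P_X = Y_obs × 340.5 = 53.45 kg VSS/d.
R_O = Q·ΔS − 1.42 P_X = 340.5 − 75.90 = 264.6 kg O₂/d.

R_O ≈ 265 kg O₂/d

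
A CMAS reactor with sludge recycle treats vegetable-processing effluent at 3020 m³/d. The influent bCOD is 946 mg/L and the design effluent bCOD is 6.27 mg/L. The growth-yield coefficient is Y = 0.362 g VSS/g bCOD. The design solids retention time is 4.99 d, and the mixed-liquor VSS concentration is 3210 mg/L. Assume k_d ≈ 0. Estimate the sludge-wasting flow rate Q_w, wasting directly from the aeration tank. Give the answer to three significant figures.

With k_d = 0 the design equation reduces to V = Y Q (S₀−S) θ_c / X = 0.362 × 3020 × (946 − 6.27) × 4.99 / 3210 = 1597 m³.
For wasting at MLVSS concentration, Q_w = V/θ_c = 1597/4.99 = 320.0 m³/d.

Q_w ≈ 320 m³/d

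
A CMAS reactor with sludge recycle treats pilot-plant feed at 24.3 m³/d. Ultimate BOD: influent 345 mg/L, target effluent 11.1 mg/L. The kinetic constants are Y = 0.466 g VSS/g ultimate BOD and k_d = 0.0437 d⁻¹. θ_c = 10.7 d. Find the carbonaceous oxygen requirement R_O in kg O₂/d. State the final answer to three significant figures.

R_O ≈ 4.46 kg O₂/d

Y_obs = Y / (1 + k_d θ_c) = 0.466 / (1 + 0.0437 × 10.7) = 0.466 / 1.468 = 0.3175.
Mass of ultimate BOD removed per day: Q(S₀ − S) = 24.3 × 333.9 g/m³ = 8.114 kg/d.
Biomass synthesised: P_X = Y_obs × 8.114 = 2.576 kg VSS/d.
R_O = Q·(S₀ − S) − 1.42·P_X = 8.114 − 1.42 × 2.576 = 4.455 kg O₂/d.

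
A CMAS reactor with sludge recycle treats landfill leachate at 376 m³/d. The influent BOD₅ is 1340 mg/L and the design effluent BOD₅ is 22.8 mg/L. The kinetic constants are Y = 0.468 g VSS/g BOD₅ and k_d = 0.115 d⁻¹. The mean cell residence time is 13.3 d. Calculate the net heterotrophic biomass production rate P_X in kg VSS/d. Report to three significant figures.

P_X ≈ 91.6 kg VSS/d

Correct the yield for decay: Y_obs = Y/(1 + k_d θ_c) = 0.468 / (1 + 0.115 × 13.3) = 0.468 / 2.530 = 0.1850.
Q·(S₀ − S) = 376 × (1340 − 22.8) × 10⁻³ = 495.3 kg/d removed.
So the net sludge growth is P_X = 0.1850 × 495.3 = 91.63 kg VSS/d.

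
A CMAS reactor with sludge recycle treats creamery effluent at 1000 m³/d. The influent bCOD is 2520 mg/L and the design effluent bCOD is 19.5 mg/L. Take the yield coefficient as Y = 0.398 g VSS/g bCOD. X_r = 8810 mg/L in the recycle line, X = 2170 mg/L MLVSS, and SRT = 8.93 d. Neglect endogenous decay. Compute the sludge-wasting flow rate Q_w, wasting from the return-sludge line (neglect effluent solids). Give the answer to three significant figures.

With k_d = 0 the design equation reduces to V = Y Q (S₀−S) θ_c / X = 0.398 × 1000 × (2520 − 19.5) × 8.93 / 2170 = 4095 m³.
θ_c = V·X/(Q_w·X_r) when wasting from the recycle, so Q_w = V·X/(θ_c·X_r) = 4095 × 2170 / (8.93 × 8810) = 113.0 m³/d.

Q_w ≈ 113 m³/d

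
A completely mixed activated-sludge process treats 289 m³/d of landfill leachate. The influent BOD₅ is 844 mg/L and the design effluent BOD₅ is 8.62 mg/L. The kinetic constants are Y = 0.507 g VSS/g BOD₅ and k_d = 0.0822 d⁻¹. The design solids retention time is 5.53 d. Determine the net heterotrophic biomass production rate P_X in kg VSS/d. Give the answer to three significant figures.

P_X ≈ 84.2 kg VSS/d

The observed yield is Y_obs = Y/(1 + k_d·θ_c) = 0.507 / (1 + 0.0822 × 5.53) = 0.507 / 1.455 = 0.3486 g VSS per g BOD₅ removed.
Q·(S₀ − S) = 289 × (844 − 8.62) × 10⁻³ = 241.4 kg/d removed.
Net biomass production P_X = Y_obs × Q·(S₀ − S) = 0.3486 × 241.4 = 84.15 kg VSS/d.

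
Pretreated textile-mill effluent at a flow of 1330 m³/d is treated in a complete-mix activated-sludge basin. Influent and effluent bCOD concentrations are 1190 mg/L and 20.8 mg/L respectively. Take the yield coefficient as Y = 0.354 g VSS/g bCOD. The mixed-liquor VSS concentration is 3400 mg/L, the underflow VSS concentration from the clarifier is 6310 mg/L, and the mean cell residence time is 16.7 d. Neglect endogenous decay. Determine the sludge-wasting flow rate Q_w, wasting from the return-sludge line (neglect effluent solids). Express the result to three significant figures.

V·X = Y·Q·ΔS·θ_c gives V = 0.354 × 1330 × (1190 − 20.8) × 16.7 / 3400 = 2704 m³.
θ_c = V·X/(Q_w·X_r) when wasting from the recycle, so Q_w = V·X/(θ_c·X_r) = 2704 × 3400 / (16.7 × 6310) = 87.24 m³/d.

Q_w ≈ 87.2 m³/d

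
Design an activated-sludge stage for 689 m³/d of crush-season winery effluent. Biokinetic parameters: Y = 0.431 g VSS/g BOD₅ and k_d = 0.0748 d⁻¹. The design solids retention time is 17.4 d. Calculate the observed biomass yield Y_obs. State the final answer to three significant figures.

Y_obs ≈ 0.187 g VSS/g BOD₅

Observed yield with endogenous decay: Y_obs = Y / (1 + k_d·θ_c) = 0.431 / (1 + 0.0748 × 17.4) = 0.431 / 2.302 = 0.1873 g VSS/g BOD₅.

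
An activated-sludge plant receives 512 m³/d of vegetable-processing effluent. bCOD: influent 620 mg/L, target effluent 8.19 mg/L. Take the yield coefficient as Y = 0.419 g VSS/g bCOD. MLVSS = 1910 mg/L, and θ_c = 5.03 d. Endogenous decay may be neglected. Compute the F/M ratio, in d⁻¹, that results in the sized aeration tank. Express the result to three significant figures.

V·X = Y·Q·ΔS·θ_c gives V = 0.419 × 512 × (620 − 8.19) × 5.03 / 1910 = 345.6 m³.
Food-to-microorganism ratio F/M = Q S₀ / (V X) = 512 × 620 / (345.6 × 1910) = 0.4808 d⁻¹.

F/M ≈ 0.481 d⁻¹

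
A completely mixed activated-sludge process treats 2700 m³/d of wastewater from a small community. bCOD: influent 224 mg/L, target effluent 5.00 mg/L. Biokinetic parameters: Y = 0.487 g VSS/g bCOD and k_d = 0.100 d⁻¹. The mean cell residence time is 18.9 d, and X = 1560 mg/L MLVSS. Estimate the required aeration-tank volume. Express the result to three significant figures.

V ≈ 1210 m³

Steady-state biomass mass balance: V·X·(1 + k_d·θ_c) = Y·Q·(S₀ − S)·θ_c, so V = 0.487 × 2700 × (224 − 5.00) × 18.9 / [1560 × (1 + 0.100 × 18.9)] = 5.44×10^6 / 4508 = 1207 m³.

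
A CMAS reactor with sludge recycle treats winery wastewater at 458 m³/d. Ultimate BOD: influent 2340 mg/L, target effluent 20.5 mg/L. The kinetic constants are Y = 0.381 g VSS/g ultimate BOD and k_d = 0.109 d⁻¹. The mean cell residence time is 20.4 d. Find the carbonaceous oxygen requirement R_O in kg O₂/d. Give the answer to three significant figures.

R_O ≈ 884 kg O₂/d

Y_obs = Y / (1 + k_d θ_c) = 0.381 / (1 + 0.109 × 20.4) = 0.381 / 3.224 = 0.1182.
Mass of ultimate BOD removed per day: Q(S₀ − S) = 458 × 2320 g/m³ = 1062 kg/d.
P_X = Y_obs·Q·(S₀ − S) = 0.1182 × 1062 = 125.6 kg VSS/d.
R_O = Q·ΔS − 1.42 P_X = 1062 − 178.3 = 884.0 kg O₂/d.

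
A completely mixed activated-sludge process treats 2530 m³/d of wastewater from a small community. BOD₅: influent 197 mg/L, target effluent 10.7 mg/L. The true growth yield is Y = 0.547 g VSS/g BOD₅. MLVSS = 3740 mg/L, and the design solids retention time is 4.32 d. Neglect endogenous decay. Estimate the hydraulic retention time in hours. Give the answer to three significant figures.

With k_d = 0 the design equation reduces to V = Y Q (S₀−S) θ_c / X = 0.547 × 2530 × (197 − 10.7) × 4.32 / 3740 = 297.8 m³.
HRT = V/Q = 297.8 m³ / 2530 m³·d⁻¹ = 0.1177 d × 24 = 2.825 h.

τ ≈ 2.83 h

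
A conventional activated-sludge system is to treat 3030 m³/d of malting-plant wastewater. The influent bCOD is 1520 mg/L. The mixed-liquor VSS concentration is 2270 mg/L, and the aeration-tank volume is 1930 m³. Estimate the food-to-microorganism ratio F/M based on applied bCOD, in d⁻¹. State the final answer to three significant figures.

F/M ≈ 1.05 d⁻¹

F/M = Q·S₀ / (V·X) = 3030 × 1520 / (1930 × 2270) = 1.051 g bCOD·(g VSS·d)⁻¹.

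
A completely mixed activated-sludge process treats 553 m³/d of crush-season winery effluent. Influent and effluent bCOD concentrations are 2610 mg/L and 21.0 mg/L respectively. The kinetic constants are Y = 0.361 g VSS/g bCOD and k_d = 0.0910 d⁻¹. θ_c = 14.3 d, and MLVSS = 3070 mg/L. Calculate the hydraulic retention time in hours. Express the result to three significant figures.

τ ≈ 45.4 h

Rearranging the biomass balance for a CMAS with decay, V = Y·Q·ΔS·θ_c / [X·(1+k_d θ_c)] = 0.361 × 553 × (2610 − 21.0) × 14.3 / [3070 × (1 + 0.0910 × 14.3)] = 7.39×10^6 / 7065 = 1046 m³.
Hydraulic retention time τ = V/Q = 1046 / 553 = 1.892 d = 45.40 h.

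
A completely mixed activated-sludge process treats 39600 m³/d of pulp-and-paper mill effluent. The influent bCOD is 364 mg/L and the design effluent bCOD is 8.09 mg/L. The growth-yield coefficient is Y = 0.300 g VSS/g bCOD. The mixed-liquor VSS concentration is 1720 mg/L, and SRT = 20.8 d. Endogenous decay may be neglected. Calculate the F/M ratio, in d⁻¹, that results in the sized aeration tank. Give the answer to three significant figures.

F/M ≈ 0.164 d⁻¹

V·X = Y·Q·ΔS·θ_c gives V = 0.300 × 39600 × (364 − 8.09) × 20.8 / 1720 = 51132 m³.
Food-to-microorganism ratio F/M = Q S₀ / (V X) = 39600 × 364 / (51132 × 1720) = 0.1639 d⁻¹.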